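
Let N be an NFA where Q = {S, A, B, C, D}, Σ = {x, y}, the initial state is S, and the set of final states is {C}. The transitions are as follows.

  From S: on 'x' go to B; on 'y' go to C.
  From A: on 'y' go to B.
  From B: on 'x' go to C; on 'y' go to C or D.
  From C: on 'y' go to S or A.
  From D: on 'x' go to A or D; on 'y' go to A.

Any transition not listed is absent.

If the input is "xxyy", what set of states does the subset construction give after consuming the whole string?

Start in {S}.
Read 'x': {S} → {B}.
Read 'x': {B} → {C}.
Read 'y': {C} → {S, A}.
Read 'y': {S, A} → {B, C}.

{B, C}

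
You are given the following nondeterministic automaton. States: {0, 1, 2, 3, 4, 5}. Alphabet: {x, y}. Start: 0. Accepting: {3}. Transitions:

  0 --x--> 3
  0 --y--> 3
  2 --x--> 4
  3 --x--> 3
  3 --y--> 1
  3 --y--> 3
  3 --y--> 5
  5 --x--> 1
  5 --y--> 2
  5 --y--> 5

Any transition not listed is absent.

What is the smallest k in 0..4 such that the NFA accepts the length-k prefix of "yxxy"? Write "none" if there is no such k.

Start in {0}.
Read 'y': {0} → {3}.
None of the earlier sets intersect F, but {3} does.

1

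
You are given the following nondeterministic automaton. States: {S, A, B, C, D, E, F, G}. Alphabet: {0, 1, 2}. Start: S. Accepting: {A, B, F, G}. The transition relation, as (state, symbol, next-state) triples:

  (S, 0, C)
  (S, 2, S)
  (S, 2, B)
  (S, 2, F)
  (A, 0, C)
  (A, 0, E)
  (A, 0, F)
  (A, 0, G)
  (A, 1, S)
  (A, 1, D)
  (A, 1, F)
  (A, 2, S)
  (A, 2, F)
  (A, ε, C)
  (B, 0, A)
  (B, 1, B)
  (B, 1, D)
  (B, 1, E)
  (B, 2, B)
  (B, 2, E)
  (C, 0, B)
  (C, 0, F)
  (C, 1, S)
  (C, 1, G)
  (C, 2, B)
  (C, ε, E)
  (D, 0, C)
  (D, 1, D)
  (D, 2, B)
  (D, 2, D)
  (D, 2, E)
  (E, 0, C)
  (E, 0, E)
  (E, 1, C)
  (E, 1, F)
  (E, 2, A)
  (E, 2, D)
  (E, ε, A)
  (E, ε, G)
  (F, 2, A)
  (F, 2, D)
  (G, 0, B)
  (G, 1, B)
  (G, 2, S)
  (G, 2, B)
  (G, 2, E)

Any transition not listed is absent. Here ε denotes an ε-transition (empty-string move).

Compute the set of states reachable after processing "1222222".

∅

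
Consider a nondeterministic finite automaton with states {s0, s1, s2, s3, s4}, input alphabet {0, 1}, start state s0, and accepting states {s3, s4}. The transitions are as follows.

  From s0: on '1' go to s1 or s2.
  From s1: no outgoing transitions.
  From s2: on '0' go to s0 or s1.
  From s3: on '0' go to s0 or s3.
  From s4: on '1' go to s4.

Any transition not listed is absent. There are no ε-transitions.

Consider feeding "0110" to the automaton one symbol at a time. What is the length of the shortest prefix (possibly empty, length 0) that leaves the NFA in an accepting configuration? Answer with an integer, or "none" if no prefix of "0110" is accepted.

Start in {s0}.
Read '0': {s0} → ∅.
The set is empty and remains empty for the remaining 3 symbols.
No reachable set along the way intersects F.

none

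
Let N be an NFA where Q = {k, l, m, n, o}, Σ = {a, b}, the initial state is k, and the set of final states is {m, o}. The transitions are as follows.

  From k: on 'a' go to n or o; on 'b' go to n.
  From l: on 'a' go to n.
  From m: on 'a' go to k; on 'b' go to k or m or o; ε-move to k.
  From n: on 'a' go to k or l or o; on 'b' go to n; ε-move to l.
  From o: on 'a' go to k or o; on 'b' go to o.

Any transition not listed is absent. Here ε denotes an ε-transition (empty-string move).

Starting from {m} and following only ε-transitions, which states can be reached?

{k, m}

Begin with {m}.
ε-move m → k; add k.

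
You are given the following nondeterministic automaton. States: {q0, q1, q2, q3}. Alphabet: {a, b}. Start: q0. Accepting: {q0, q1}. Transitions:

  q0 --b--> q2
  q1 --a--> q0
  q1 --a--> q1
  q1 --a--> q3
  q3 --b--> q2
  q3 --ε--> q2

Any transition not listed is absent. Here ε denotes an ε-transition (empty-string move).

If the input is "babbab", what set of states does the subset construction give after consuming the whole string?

∅

Start in {q0}.
Read 'b': {q0} → {q2}.
Read 'a': {q2} → ∅.
The set is empty and remains empty for the remaining 4 symbols.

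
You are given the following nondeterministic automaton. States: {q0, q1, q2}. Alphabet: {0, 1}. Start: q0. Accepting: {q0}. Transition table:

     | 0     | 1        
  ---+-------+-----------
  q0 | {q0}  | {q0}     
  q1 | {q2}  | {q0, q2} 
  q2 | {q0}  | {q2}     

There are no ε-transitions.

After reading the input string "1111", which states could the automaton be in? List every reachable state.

Start in {q0}.
Read '1': q0→{q0}; now {q0}.
Read '1': q0→{q0}; now {q0}.
Read '1': q0→{q0}; now {q0}.
Read '1': q0→{q0}; now {q0}.

{q0}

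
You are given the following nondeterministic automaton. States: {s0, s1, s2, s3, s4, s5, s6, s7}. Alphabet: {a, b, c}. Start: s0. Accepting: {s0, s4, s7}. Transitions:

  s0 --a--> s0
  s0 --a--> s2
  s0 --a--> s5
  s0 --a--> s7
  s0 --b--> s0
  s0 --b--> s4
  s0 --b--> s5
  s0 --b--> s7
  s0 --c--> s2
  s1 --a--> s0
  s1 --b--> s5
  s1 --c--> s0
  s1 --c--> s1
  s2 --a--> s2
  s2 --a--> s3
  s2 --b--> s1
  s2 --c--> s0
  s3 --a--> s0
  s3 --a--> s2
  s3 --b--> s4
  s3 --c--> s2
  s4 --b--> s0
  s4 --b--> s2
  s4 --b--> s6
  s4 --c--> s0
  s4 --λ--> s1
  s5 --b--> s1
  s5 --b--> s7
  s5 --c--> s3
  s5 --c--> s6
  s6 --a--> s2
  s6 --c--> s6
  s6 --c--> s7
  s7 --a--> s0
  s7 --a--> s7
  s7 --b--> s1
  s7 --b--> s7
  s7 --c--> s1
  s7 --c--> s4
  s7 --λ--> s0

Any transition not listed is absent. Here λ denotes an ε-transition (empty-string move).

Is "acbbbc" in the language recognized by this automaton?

Yes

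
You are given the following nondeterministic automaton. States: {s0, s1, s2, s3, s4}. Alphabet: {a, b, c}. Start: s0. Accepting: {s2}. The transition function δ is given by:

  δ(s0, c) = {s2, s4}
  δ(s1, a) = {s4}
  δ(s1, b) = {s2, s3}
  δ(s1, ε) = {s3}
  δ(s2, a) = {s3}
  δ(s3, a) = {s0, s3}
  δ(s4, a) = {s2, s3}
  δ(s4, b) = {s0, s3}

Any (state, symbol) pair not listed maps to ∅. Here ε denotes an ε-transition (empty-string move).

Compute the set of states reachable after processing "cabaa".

Start in {s0}.
Read 'c': {s0} → {s2, s4}.
Read 'a': {s2, s4} → {s2, s3}.
Read 'b': {s2, s3} → ∅.
The set is empty and remains empty for the remaining 2 symbols.

∅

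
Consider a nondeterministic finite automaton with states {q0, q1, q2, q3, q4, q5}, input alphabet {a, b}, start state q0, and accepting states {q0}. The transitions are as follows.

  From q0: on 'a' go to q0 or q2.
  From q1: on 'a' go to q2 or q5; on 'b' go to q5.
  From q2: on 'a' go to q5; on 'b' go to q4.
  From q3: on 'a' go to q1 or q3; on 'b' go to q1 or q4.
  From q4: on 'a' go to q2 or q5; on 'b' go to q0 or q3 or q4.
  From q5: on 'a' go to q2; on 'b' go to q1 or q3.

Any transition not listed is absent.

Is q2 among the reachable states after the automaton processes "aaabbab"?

No

Start in {q0}.
Read 'a': {q0} → {q0, q2}.
Read 'a': {q0, q2} → {q0, q2, q5}.
Read 'a': {q0, q2, q5} → {q0, q2, q5}.
Read 'b': {q0, q2, q5} → {q1, q3, q4}.
Read 'b': {q1, q3, q4} → {q0, q1, q3, q4, q5}.
Read 'a': {q0, q1, q3, q4, q5} → {q0, q1, q2, q3, q5}.
Read 'b': {q0, q1, q2, q3, q5} → {q1, q3, q4, q5}.
State q2 is not in {q1, q3, q4, q5}.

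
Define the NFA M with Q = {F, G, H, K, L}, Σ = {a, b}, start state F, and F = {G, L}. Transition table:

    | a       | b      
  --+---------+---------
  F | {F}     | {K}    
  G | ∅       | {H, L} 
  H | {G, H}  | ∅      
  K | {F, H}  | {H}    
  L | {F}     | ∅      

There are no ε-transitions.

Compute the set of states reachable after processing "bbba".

Start in {F}.
Read 'b': F→{K}; now {K}.
Read 'b': K→{H}; now {H}.
Read 'b': H→∅; now ∅.
The set is empty and remains empty for the remaining 1 symbol.

∅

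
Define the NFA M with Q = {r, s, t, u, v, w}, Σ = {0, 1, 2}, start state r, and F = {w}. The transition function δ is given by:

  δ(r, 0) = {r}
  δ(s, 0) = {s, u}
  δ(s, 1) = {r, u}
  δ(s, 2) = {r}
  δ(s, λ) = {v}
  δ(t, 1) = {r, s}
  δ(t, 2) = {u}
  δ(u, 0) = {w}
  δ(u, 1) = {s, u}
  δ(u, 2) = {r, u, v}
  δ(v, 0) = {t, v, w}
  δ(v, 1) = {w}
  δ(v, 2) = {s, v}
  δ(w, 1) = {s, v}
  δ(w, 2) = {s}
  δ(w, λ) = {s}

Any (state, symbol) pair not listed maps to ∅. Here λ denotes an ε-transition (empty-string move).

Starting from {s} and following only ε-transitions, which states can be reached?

{s, v}

Begin with {s}.
ε-move s → v; add v.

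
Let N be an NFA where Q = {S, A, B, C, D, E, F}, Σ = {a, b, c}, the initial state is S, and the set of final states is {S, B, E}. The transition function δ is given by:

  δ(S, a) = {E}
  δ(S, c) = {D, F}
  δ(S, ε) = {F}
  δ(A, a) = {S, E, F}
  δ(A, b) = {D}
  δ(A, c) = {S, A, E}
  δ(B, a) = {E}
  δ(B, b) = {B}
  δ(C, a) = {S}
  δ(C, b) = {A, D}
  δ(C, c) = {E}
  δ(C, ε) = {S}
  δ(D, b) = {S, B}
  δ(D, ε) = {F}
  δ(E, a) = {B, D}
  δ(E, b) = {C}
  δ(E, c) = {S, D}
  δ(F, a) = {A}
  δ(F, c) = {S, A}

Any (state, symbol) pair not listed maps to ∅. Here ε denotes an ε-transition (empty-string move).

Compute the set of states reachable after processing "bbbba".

Start: ε-closure({S}) = {S, F}.
Read 'b': S→∅, F→∅; now ∅.
The set is empty and remains empty for the remaining 4 symbols.

∅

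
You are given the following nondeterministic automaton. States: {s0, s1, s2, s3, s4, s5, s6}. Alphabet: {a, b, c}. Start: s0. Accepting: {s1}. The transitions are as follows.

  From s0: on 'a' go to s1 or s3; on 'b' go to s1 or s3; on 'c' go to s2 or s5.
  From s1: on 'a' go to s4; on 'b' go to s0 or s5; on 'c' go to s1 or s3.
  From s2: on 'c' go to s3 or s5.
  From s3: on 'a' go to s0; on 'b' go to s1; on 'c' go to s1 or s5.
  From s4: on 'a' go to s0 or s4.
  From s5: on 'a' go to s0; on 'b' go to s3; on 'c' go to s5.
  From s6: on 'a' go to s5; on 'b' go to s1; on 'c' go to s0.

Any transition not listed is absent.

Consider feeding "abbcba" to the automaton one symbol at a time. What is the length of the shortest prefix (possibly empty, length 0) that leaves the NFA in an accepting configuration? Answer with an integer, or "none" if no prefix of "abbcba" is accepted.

1

Start in {s0}.
Read 'a': s0→{s1, s3}; now {s1, s3}.
None of the earlier sets intersect F, but {s1, s3} does.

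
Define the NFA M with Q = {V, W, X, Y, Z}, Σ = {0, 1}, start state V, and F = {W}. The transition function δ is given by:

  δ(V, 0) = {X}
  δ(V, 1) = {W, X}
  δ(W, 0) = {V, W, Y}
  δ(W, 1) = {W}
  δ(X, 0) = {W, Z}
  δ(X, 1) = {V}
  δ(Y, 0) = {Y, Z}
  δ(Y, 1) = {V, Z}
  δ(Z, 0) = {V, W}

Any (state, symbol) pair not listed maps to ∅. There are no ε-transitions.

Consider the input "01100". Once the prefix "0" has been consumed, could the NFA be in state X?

Start in {V}.
Read '0': V→{X}; now {X}.
State X is in {X}.

Yes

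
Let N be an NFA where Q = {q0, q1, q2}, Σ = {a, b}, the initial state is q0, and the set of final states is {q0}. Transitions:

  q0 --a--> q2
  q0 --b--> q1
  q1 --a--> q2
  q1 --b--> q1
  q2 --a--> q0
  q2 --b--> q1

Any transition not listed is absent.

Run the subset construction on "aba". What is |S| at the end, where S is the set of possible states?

Start in {q0}.
Read 'a': {q0} → {q2}.
Read 'b': {q2} → {q1}.
Read 'a': {q1} → {q2}.
That set has 1 state.

1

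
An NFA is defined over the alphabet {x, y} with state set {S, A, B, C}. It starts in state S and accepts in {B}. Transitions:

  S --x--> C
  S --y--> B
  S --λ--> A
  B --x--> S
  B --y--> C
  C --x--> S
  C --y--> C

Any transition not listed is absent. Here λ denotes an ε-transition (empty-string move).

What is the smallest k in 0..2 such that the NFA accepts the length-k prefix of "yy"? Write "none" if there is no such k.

1

Start: ε-closure({S}) = {S, A}.
Read 'y': S→{B}, A→∅; now {B}.
None of the earlier sets intersect F, but {B} does.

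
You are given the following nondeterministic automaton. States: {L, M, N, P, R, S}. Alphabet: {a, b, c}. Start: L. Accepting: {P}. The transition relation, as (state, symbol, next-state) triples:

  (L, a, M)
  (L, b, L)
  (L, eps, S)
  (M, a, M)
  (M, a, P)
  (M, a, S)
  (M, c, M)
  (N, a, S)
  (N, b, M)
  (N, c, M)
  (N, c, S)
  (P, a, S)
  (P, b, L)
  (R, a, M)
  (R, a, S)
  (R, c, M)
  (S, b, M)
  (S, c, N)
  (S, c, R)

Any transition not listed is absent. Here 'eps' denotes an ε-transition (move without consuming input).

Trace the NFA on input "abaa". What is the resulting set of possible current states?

∅

Start: ε-closure({L}) = {L, S}.
Read 'a': L→{M}, S→∅; now {M}.
Read 'b': M→∅; now ∅.
The set is empty and remains empty for the remaining 2 symbols.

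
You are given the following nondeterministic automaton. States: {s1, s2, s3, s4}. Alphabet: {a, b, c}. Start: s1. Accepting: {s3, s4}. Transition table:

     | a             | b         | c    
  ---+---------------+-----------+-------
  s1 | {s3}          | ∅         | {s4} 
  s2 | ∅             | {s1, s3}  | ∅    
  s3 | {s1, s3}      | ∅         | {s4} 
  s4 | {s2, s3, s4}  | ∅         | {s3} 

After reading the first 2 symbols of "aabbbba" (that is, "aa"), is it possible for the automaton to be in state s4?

Start in {s1}.
Read 'a': s1→{s3}; now {s3}.
Read 'a': s3→{s1, s3}; now {s1, s3}.
State s4 is not in {s1, s3}.

No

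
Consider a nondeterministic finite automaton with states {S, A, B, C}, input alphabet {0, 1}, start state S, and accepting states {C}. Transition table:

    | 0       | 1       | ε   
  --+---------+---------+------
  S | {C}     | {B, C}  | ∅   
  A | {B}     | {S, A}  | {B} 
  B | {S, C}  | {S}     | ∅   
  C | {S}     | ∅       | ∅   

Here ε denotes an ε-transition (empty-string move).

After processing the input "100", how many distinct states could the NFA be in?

Start in {S}.
Read '1': S→{B, C}; now {B, C}.
Read '0': B→{S, C}, C→{S}; now {S, C}.
Read '0': S→{C}, C→{S}; now {S, C}.
That set has 2 states.

2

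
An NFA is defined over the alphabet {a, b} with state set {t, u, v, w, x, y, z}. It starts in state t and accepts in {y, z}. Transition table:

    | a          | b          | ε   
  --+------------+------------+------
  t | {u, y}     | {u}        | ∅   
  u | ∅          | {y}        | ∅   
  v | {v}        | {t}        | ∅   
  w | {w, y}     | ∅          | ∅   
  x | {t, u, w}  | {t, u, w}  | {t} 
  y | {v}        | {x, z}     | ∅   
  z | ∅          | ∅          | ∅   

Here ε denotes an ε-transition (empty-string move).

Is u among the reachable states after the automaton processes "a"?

Start in {t}.
Read 'a': t→{u, y}; now {u, y}.
State u is in {u, y}.

Yes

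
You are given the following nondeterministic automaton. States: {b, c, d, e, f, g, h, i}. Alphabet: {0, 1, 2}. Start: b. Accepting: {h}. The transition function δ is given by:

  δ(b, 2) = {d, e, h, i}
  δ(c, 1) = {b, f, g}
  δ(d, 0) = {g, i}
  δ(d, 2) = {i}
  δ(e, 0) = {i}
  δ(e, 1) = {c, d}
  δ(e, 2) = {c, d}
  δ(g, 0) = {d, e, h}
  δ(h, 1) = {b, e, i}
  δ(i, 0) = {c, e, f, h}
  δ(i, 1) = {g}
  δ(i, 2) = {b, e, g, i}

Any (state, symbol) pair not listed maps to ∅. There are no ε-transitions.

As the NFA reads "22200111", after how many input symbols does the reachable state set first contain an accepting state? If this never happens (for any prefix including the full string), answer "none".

1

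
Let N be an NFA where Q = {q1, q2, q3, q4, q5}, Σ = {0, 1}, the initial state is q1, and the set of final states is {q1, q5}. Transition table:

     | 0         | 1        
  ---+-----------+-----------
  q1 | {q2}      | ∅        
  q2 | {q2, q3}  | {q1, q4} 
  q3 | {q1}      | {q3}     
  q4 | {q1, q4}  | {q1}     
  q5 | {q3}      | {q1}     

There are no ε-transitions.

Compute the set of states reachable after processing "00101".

{q1, q4}

Start in {q1}.
Read '0': {q1} → {q2}.
Read '0': {q2} → {q2, q3}.
Read '1': {q2, q3} → {q1, q3, q4}.
Read '0': {q1, q3, q4} → {q1, q2, q4}.
Read '1': {q1, q2, q4} → {q1, q4}.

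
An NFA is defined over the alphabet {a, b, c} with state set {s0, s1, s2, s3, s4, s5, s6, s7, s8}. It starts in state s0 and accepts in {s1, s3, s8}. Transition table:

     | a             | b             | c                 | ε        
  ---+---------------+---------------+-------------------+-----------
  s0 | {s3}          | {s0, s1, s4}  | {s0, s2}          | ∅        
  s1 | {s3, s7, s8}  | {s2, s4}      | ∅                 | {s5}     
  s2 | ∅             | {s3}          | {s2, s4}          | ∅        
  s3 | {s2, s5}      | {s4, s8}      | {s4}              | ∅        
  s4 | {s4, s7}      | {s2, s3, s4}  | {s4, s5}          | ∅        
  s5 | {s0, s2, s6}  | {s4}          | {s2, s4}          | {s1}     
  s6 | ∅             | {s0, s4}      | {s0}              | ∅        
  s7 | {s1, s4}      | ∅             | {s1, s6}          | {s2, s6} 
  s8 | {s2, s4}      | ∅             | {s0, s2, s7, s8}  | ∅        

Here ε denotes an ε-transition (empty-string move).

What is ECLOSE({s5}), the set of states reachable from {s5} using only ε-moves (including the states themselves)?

Begin with {s5}.
ε-move s5 → s1; add s1.

{s1, s5}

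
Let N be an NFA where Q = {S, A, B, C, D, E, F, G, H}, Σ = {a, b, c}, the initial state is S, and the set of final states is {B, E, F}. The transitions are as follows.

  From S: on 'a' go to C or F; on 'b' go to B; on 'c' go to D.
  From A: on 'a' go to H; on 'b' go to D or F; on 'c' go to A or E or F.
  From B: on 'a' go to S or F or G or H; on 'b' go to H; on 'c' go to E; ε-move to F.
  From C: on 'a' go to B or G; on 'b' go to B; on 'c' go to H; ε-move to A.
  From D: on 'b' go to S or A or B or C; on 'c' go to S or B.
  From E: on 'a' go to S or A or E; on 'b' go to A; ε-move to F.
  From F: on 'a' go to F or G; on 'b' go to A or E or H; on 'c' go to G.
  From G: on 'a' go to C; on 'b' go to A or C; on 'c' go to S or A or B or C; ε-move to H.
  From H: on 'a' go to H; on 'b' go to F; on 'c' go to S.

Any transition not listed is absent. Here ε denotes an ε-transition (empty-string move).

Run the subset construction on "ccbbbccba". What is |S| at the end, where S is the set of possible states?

Start in {S}.
Read 'c': S→{D}; now {D}.
Read 'c': D→{S, B}; union {S, B}; ε-closure = {S, B, F}.
Read 'b': S→{B}, B→{H}, F→{A, E, H}; union {A, B, E, H}; ε-closure = {A, B, E, F, H}.
Read 'b': A→{D, F}, B→{H}, E→{A}, F→{A, E, H}, H→{F}; now {A, D, E, F, H}.
Read 'b': A→{D, F}, D→{S, A, B, C}, E→{A}, F→{A, E, H}, H→{F}; now {S, A, B, C, D, E, F, H}.
Read 'c': S→{D}, A→{A, E, F}, B→{E}, C→{H}, D→{S, B}, E→∅, F→{G}, H→{S}; now {S, A, B, D, E, F, G, H}.
Read 'c': S→{D}, A→{A, E, F}, B→{E}, D→{S, B}, E→∅, F→{G}, G→{S, A, B, C}, H→{S}; union {S, A, B, C, D, E, F, G}; ε-closure = {S, A, B, C, D, E, F, G, H}.
Read 'b': S→{B}, A→{D, F}, B→{H}, C→{B}, D→{S, A, B, C}, E→{A}, F→{A, E, H}, G→{A, C}, H→{F}; now {S, A, B, C, D, E, F, H}.
Read 'a': S→{C, F}, A→{H}, B→{S, F, G, H}, C→{B, G}, D→∅, E→{S, A, E}, F→{F, G}, H→{H}; now {S, A, B, C, E, F, G, H}.
That set has 8 states.

8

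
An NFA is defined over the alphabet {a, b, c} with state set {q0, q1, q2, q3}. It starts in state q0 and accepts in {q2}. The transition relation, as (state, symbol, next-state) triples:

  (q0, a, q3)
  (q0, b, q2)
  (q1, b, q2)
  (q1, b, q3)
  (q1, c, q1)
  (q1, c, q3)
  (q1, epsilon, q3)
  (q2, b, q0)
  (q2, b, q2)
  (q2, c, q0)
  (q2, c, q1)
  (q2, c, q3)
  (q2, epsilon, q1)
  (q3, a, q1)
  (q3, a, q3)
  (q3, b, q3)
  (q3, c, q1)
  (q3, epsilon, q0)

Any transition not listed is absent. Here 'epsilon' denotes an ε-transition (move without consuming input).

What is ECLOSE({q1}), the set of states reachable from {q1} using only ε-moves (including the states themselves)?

Begin with {q1}.
ε-move q1 → q3; add q3.
ε-move q3 → q0; add q0.

{q0, q1, q3}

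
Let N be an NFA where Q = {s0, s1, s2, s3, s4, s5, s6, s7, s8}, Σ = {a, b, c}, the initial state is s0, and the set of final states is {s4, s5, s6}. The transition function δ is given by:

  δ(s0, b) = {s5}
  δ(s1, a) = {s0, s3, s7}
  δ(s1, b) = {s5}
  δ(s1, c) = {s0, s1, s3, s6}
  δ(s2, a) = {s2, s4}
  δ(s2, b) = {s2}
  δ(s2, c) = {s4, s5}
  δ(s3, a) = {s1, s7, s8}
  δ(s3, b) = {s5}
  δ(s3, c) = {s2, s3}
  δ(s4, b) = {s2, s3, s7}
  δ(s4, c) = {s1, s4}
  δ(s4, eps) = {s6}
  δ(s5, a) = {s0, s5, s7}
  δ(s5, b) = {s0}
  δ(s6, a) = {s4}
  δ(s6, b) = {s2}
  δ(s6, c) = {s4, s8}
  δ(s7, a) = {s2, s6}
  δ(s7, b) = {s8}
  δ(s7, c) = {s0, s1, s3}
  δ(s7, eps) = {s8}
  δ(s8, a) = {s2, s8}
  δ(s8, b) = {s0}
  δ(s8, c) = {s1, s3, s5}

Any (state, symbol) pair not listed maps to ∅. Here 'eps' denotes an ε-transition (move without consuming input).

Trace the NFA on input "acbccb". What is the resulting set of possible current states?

Start in {s0}.
Read 'a': {s0} → ∅.
The set is empty and remains empty for the remaining 5 symbols.

∅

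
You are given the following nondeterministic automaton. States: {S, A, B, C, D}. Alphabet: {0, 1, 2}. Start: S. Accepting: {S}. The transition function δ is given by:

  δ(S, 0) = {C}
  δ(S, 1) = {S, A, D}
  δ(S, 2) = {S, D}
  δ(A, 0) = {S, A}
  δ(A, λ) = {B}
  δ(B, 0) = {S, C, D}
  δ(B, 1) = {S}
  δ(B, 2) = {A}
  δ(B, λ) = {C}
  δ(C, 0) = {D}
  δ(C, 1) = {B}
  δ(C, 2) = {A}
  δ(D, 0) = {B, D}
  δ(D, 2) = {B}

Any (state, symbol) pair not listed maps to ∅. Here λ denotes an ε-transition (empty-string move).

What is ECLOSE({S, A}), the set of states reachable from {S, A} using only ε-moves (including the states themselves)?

Begin with {S, A}.
ε-move A → B; add B.
ε-move B → C; add C.

{S, A, B, C}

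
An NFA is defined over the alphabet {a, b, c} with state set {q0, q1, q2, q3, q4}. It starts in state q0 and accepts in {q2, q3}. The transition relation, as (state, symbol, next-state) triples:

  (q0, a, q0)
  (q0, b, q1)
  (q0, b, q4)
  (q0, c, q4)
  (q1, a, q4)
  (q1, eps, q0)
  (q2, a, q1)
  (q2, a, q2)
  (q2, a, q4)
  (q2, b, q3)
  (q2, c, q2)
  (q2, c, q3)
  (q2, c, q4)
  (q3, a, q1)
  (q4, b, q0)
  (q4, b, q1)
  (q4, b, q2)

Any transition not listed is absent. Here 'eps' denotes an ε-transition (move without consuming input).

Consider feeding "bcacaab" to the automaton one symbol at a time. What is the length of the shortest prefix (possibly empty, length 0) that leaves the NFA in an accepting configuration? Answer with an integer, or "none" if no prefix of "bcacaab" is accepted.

Start in {q0}.
Read 'b': q0→{q1, q4}; union {q1, q4}; ε-closure = {q0, q1, q4}.
Read 'c': q0→{q4}, q1→∅, q4→∅; now {q4}.
Read 'a': q4→∅; now ∅.
The set is empty and remains empty for the remaining 4 symbols.
No reachable set along the way intersects F.

none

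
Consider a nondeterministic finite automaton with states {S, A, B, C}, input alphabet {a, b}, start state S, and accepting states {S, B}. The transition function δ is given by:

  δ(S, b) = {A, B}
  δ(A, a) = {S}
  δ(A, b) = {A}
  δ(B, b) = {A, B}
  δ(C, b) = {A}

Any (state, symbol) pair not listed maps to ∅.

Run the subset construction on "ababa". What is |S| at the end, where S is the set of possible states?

0

Start in {S}.
Read 'a': S→∅; now ∅.
The set is empty and remains empty for the remaining 4 symbols.
That set has 0 states.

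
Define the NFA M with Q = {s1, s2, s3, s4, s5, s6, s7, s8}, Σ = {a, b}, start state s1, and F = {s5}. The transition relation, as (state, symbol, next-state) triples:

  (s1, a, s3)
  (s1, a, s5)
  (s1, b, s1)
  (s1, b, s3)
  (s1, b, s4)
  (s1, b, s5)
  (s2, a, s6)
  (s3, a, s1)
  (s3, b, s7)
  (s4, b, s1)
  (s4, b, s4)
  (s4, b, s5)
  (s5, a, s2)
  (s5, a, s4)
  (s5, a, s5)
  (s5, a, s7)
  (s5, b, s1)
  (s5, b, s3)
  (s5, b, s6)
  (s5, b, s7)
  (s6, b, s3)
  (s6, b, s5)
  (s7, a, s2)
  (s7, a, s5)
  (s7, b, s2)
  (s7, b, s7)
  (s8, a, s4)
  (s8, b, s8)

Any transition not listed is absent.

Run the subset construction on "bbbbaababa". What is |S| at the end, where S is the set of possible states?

Start in {s1}.
Read 'b': {s1} → {s1, s3, s4, s5}.
Read 'b': {s1, s3, s4, s5} → {s1, s3, s4, s5, s6, s7}.
Read 'b': {s1, s3, s4, s5, s6, s7} → {s1, s2, s3, s4, s5, s6, s7}.
Read 'b': {s1, s2, s3, s4, s5, s6, s7} → {s1, s2, s3, s4, s5, s6, s7}.
Read 'a': {s1, s2, s3, s4, s5, s6, s7} → {s1, s2, s3, s4, s5, s6, s7}.
Read 'a': {s1, s2, s3, s4, s5, s6, s7} → {s1, s2, s3, s4, s5, s6, s7}.
Read 'b': {s1, s2, s3, s4, s5, s6, s7} → {s1, s2, s3, s4, s5, s6, s7}.
Read 'a': {s1, s2, s3, s4, s5, s6, s7} → {s1, s2, s3, s4, s5, s6, s7}.
Read 'b': {s1, s2, s3, s4, s5, s6, s7} → {s1, s2, s3, s4, s5, s6, s7}.
Read 'a': {s1, s2, s3, s4, s5, s6, s7} → {s1, s2, s3, s4, s5, s6, s7}.
That set has 7 states.

7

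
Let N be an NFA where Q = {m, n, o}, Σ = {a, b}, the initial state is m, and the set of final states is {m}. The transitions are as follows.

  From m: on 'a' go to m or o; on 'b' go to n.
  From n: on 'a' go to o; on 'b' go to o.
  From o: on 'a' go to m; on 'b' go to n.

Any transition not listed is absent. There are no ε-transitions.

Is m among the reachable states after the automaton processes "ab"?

No

Start in {m}.
Read 'a': {m} → {m, o}.
Read 'b': {m, o} → {n}.
State m is not in {n}.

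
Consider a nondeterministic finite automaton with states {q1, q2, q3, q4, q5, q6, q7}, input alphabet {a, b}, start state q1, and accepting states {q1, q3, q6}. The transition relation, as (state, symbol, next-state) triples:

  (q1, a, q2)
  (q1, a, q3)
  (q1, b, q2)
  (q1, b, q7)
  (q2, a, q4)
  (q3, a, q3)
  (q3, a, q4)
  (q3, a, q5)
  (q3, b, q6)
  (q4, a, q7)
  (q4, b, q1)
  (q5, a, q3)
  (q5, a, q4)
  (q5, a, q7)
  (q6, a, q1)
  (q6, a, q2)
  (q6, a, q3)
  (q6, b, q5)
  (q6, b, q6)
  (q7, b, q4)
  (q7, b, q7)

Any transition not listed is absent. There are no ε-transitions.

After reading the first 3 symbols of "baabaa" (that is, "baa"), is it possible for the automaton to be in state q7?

Start in {q1}.
Read 'b': {q1} → {q2, q7}.
Read 'a': {q2, q7} → {q4}.
Read 'a': {q4} → {q7}.
State q7 is in {q7}.

Yes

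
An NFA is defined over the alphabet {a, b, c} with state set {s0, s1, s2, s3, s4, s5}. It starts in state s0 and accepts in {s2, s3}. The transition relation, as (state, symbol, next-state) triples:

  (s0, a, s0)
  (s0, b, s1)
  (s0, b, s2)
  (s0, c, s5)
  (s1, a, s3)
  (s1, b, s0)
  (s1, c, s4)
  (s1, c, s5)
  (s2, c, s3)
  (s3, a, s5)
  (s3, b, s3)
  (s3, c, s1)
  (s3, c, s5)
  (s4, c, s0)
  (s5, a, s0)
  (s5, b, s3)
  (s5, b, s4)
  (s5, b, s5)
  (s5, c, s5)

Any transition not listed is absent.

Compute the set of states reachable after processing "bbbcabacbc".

{s0, s1, s5}

Start in {s0}.
Read 'b': s0→{s1, s2}; now {s1, s2}.
Read 'b': s1→{s0}, s2→∅; now {s0}.
Read 'b': s0→{s1, s2}; now {s1, s2}.
Read 'c': s1→{s4, s5}, s2→{s3}; now {s3, s4, s5}.
Read 'a': s3→{s5}, s4→∅, s5→{s0}; now {s0, s5}.
Read 'b': s0→{s1, s2}, s5→{s3, s4, s5}; now {s1, s2, s3, s4, s5}.
Read 'a': s1→{s3}, s2→∅, s3→{s5}, s4→∅, s5→{s0}; now {s0, s3, s5}.
Read 'c': s0→{s5}, s3→{s1, s5}, s5→{s5}; now {s1, s5}.
Read 'b': s1→{s0}, s5→{s3, s4, s5}; now {s0, s3, s4, s5}.
Read 'c': s0→{s5}, s3→{s1, s5}, s4→{s0}, s5→{s5}; now {s0, s1, s5}.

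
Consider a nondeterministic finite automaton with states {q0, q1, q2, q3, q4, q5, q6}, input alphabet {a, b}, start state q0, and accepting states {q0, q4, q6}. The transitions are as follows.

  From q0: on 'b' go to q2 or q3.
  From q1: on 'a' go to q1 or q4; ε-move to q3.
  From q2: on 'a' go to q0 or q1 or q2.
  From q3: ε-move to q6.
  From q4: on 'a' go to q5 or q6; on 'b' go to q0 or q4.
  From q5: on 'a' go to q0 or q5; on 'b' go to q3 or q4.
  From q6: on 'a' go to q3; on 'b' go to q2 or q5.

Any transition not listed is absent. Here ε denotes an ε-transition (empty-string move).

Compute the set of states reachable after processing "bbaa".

{q0, q1, q2, q3, q4, q5, q6}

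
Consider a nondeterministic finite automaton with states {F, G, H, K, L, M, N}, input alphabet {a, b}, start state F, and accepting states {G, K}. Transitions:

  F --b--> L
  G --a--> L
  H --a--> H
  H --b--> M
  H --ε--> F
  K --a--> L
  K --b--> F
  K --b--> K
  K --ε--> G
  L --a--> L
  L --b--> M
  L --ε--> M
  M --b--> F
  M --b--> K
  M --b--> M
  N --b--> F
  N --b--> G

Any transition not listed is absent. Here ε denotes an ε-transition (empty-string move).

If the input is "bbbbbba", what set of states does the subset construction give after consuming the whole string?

{L, M}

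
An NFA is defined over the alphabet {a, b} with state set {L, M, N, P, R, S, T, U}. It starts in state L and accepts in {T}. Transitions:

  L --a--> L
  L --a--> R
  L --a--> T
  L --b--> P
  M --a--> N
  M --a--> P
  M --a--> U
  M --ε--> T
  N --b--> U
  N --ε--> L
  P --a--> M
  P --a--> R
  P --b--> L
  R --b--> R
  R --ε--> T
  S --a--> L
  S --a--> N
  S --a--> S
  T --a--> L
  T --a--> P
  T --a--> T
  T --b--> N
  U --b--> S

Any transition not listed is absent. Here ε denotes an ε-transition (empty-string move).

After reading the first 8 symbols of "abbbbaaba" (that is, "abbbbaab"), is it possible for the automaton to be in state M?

No

Start in {L}.
Read 'a': {L} → {L, R, T}.
Read 'b': {L, R, T} → {L, N, P, R, T}.
Read 'b': {L, N, P, R, T} → {L, N, P, R, T, U}.
Read 'b': {L, N, P, R, T, U} → {L, N, P, R, S, T, U}.
Read 'b': {L, N, P, R, S, T, U} → {L, N, P, R, S, T, U}.
Read 'a': {L, N, P, R, S, T, U} → {L, M, N, P, R, S, T}.
Read 'a': {L, M, N, P, R, S, T} → {L, M, N, P, R, S, T, U}.
Read 'b': {L, M, N, P, R, S, T, U} → {L, N, P, R, S, T, U}.
State M is not in {L, N, P, R, S, T, U}.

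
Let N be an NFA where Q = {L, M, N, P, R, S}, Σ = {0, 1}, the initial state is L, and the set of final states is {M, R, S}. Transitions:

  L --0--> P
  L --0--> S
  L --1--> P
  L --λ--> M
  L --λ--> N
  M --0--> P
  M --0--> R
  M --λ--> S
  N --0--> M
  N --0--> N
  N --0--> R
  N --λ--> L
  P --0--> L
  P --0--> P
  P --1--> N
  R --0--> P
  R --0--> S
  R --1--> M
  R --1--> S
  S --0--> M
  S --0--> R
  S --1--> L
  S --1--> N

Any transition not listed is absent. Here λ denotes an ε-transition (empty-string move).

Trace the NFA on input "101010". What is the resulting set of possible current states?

{L, M, N, P, R, S}

Start: ε-closure({L}) = {L, M, N, S}.
Read '1': {L, M, N, S} → {L, M, N, P, S}.
Read '0': {L, M, N, P, S} → {L, M, N, P, R, S}.
Read '1': {L, M, N, P, R, S} → {L, M, N, P, S}.
Read '0': {L, M, N, P, S} → {L, M, N, P, R, S}.
Read '1': {L, M, N, P, R, S} → {L, M, N, P, S}.
Read '0': {L, M, N, P, S} → {L, M, N, P, R, S}.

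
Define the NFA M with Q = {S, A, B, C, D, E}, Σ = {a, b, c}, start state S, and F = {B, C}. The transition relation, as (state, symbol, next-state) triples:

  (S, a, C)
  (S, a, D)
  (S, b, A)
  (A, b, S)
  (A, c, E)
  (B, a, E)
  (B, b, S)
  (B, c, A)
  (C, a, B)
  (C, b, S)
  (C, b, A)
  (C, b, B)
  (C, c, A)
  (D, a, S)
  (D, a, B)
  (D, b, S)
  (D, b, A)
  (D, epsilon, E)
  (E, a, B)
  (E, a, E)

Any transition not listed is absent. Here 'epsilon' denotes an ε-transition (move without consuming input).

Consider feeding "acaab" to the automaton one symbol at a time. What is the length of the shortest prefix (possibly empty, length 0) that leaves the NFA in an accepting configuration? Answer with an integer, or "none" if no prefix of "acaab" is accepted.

1

Start in {S}.
Read 'a': {S} → {C, D, E}.
None of the earlier sets intersect F, but {C, D, E} does.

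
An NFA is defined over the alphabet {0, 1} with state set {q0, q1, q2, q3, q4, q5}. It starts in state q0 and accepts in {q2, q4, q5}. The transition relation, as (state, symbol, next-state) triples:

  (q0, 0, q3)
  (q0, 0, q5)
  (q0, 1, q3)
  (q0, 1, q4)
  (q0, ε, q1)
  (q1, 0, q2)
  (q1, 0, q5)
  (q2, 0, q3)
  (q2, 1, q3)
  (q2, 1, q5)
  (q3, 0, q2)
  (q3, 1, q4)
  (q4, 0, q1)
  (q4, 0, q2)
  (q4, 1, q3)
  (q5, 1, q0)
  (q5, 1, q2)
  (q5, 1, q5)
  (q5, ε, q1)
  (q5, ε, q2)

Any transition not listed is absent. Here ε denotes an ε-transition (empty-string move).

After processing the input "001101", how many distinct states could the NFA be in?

Start: ε-closure({q0}) = {q0, q1}.
Read '0': {q0, q1} → {q1, q2, q3, q5}.
Read '0': {q1, q2, q3, q5} → {q1, q2, q3, q5}.
Read '1': {q1, q2, q3, q5} → {q0, q1, q2, q3, q4, q5}.
Read '1': {q0, q1, q2, q3, q4, q5} → {q0, q1, q2, q3, q4, q5}.
Read '0': {q0, q1, q2, q3, q4, q5} → {q1, q2, q3, q5}.
Read '1': {q1, q2, q3, q5} → {q0, q1, q2, q3, q4, q5}.
That set has 6 states.

6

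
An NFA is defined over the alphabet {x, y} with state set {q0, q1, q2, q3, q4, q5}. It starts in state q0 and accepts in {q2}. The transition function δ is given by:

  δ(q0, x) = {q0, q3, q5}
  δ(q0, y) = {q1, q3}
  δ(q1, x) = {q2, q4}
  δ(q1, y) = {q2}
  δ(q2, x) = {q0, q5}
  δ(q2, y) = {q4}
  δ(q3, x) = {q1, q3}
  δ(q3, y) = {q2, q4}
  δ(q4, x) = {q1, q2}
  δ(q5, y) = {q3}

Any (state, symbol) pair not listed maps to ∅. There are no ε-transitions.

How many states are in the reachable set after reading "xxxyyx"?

Start in {q0}.
Read 'x': {q0} → {q0, q3, q5}.
Read 'x': {q0, q3, q5} → {q0, q1, q3, q5}.
Read 'x': {q0, q1, q3, q5} → {q0, q1, q2, q3, q4, q5}.
Read 'y': {q0, q1, q2, q3, q4, q5} → {q1, q2, q3, q4}.
Read 'y': {q1, q2, q3, q4} → {q2, q4}.
Read 'x': {q2, q4} → {q0, q1, q2, q5}.
That set has 4 states.

4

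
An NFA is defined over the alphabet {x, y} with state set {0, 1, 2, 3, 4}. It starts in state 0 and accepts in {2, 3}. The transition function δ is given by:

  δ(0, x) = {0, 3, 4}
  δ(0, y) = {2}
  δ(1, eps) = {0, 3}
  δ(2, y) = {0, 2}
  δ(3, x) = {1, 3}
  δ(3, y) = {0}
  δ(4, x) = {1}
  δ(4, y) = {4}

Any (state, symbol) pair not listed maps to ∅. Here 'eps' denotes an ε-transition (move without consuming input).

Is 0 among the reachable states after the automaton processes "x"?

Start in {0}.
Read 'x': 0→{0, 3, 4}; now {0, 3, 4}.
State 0 is in {0, 3, 4}.

Yes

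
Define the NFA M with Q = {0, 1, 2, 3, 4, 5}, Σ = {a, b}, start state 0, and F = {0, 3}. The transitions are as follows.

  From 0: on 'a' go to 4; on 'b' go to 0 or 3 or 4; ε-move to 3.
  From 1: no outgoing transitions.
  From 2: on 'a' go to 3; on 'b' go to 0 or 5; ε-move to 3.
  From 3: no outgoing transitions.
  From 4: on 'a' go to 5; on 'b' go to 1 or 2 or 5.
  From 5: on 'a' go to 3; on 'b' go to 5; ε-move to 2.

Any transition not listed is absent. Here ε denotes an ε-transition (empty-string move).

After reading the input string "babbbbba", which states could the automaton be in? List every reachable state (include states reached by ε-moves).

Start: ε-closure({0}) = {0, 3}.
Read 'b': 0→{0, 3, 4}, 3→∅; now {0, 3, 4}.
Read 'a': 0→{4}, 3→∅, 4→{5}; union {4, 5}; ε-closure = {2, 3, 4, 5}.
Read 'b': 2→{0, 5}, 3→∅, 4→{1, 2, 5}, 5→{5}; union {0, 1, 2, 5}; ε-closure = {0, 1, 2, 3, 5}.
Read 'b': 0→{0, 3, 4}, 1→∅, 2→{0, 5}, 3→∅, 5→{5}; union {0, 3, 4, 5}; ε-closure = {0, 2, 3, 4, 5}.
Read 'b': 0→{0, 3, 4}, 2→{0, 5}, 3→∅, 4→{1, 2, 5}, 5→{5}; now {0, 1, 2, 3, 4, 5}.
Read 'b': 0→{0, 3, 4}, 1→∅, 2→{0, 5}, 3→∅, 4→{1, 2, 5}, 5→{5}; now {0, 1, 2, 3, 4, 5}.
Read 'b': 0→{0, 3, 4}, 1→∅, 2→{0, 5}, 3→∅, 4→{1, 2, 5}, 5→{5}; now {0, 1, 2, 3, 4, 5}.
Read 'a': 0→{4}, 1→∅, 2→{3}, 3→∅, 4→{5}, 5→{3}; union {3, 4, 5}; ε-closure = {2, 3, 4, 5}.

{2, 3, 4, 5}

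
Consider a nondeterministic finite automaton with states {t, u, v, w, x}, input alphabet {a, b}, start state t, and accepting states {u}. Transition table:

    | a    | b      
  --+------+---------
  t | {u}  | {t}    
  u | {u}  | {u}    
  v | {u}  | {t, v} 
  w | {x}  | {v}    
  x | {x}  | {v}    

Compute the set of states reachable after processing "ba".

{u}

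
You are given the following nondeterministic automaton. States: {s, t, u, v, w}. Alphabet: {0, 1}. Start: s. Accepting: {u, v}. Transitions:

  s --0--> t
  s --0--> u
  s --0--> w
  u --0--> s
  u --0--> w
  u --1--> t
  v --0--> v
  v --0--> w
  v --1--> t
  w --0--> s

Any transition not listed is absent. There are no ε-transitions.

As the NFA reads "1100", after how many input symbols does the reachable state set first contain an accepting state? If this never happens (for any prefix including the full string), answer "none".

none

Start in {s}.
Read '1': s→∅; now ∅.
The set is empty and remains empty for the remaining 3 symbols.
No reachable set along the way intersects F.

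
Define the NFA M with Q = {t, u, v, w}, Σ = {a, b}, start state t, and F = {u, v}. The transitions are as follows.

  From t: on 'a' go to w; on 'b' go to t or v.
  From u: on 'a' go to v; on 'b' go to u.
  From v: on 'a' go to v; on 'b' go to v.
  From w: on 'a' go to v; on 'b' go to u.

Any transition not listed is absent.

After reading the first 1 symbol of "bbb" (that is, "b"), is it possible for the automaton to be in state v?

Start in {t}.
Read 'b': {t} → {t, v}.
State v is in {t, v}.

Yes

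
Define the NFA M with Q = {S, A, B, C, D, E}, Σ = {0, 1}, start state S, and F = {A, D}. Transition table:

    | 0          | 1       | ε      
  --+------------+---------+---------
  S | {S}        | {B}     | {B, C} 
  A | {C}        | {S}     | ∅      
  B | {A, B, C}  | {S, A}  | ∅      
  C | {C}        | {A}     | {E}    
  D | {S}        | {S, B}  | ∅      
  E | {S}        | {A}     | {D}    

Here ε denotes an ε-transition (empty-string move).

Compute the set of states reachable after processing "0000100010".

Start: ε-closure({S}) = {S, B, C, D, E}.
Read '0': {S, B, C, D, E} → {S, A, B, C, D, E}.
Read '0': {S, A, B, C, D, E} → {S, A, B, C, D, E}.
Read '0': {S, A, B, C, D, E} → {S, A, B, C, D, E}.
Read '0': {S, A, B, C, D, E} → {S, A, B, C, D, E}.
Read '1': {S, A, B, C, D, E} → {S, A, B, C, D, E}.
Read '0': {S, A, B, C, D, E} → {S, A, B, C, D, E}.
Read '0': {S, A, B, C, D, E} → {S, A, B, C, D, E}.
Read '0': {S, A, B, C, D, E} → {S, A, B, C, D, E}.
Read '1': {S, A, B, C, D, E} → {S, A, B, C, D, E}.
Read '0': {S, A, B, C, D, E} → {S, A, B, C, D, E}.

{S, A, B, C, D, E}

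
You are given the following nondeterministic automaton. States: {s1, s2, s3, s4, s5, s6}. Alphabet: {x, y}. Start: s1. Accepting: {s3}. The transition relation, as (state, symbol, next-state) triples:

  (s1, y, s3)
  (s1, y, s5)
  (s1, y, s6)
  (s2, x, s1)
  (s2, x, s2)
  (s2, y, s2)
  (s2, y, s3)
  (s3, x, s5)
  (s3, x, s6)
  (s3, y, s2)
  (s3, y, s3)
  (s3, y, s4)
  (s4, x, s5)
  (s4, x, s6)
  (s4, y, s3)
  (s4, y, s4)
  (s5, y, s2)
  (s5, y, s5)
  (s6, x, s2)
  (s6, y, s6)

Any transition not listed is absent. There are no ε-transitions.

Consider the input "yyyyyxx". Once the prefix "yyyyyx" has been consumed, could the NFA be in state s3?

No

Start in {s1}.
Read 'y': s1→{s3, s5, s6}; now {s3, s5, s6}.
Read 'y': s3→{s2, s3, s4}, s5→{s2, s5}, s6→{s6}; now {s2, s3, s4, s5, s6}.
Read 'y': s2→{s2, s3}, s3→{s2, s3, s4}, s4→{s3, s4}, s5→{s2, s5}, s6→{s6}; now {s2, s3, s4, s5, s6}.
Read 'y': s2→{s2, s3}, s3→{s2, s3, s4}, s4→{s3, s4}, s5→{s2, s5}, s6→{s6}; now {s2, s3, s4, s5, s6}.
Read 'y': s2→{s2, s3}, s3→{s2, s3, s4}, s4→{s3, s4}, s5→{s2, s5}, s6→{s6}; now {s2, s3, s4, s5, s6}.
Read 'x': s2→{s1, s2}, s3→{s5, s6}, s4→{s5, s6}, s5→∅, s6→{s2}; now {s1, s2, s5, s6}.
State s3 is not in {s1, s2, s5, s6}.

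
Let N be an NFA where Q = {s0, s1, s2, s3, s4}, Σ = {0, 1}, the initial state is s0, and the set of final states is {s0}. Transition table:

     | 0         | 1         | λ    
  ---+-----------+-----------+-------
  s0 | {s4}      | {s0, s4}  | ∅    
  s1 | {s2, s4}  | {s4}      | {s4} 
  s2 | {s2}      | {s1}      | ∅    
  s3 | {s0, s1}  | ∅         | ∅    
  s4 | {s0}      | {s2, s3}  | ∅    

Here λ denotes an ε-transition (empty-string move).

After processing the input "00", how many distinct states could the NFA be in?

Start in {s0}.
Read '0': {s0} → {s4}.
Read '0': {s4} → {s0}.
That set has 1 state.

1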